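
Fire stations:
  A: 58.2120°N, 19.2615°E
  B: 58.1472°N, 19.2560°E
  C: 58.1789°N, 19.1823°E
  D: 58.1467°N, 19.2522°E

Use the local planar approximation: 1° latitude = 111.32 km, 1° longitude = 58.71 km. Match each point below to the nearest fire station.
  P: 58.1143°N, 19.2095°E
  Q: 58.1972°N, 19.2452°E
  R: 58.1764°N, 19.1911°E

P→D; Q→A; R→C

P at 58.1143°N, 19.2095°E:
  A: 11.2963 km
  B: 4.5680 km
  C: 7.3664 km
  D: 4.3924 km
  → nearest: D (4.3924 km)
Q at 58.1972°N, 19.2452°E:
  A: 1.9053 km
  B: 5.6020 km
  C: 4.2175 km
  D: 5.6367 km
  → nearest: A (1.9053 km)
R at 58.1764°N, 19.1911°E:
  A: 5.7261 km
  B: 5.0084 km
  C: 0.5868 km
  D: 4.8784 km
  → nearest: C (0.5868 km)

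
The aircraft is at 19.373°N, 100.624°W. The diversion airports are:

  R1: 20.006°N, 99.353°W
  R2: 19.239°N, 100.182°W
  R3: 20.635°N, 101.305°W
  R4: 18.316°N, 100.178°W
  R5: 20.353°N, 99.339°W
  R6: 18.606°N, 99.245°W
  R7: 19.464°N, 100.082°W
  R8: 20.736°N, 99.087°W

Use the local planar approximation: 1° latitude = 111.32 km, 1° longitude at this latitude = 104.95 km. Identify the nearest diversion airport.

Distances from 19.373°N, 100.624°W:
R1: 150.860 km
R2: 48.727 km
R3: 157.621 km
R4: 126.634 km
R5: 173.461 km
R6: 168.035 km
R7: 57.778 km
R8: 221.454 km
Minimum: R2 at 48.727 km.

R2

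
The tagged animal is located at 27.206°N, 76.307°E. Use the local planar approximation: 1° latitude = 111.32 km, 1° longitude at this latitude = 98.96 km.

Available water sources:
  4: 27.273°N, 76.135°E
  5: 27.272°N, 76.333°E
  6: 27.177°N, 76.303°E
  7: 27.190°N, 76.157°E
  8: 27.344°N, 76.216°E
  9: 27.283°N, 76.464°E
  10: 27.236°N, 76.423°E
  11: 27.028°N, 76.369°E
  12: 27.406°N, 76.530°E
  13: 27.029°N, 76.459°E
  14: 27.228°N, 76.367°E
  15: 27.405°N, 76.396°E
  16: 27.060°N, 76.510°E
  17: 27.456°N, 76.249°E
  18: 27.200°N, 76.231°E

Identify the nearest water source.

Distances from 27.206°N, 76.307°E:
4: √((0.067·111.32)² + (-0.172·98.96)²) = √(55.62833 + 289.71853) = 18.584 km
5: √((0.066·111.32)² + (0.026·98.96)²) = √(53.98017 + 6.62012) = 7.785 km
6: √((-0.029·111.32)² + (-0.004·98.96)²) = √(10.42179 + 0.15669) = 3.252 km
7: √((-0.016·111.32)² + (-0.150·98.96)²) = √(3.17239 + 220.34434) = 14.950 km
8: √((0.138·111.32)² + (-0.091·98.96)²) = √(235.99596 + 81.09651) = 17.807 km
9: √((0.077·111.32)² + (0.157·98.96)²) = √(73.47301 + 241.38967) = 17.744 km
10: √((0.030·111.32)² + (0.116·98.96)²) = √(11.15293 + 131.77571) = 11.955 km
11: √((-0.178·111.32)² + (0.062·98.96)²) = √(392.63264 + 37.64461) = 20.743 km
12: √((0.200·111.32)² + (0.223·98.96)²) = √(495.68570 + 487.00015) = 31.348 km
13: √((-0.177·111.32)² + (0.152·98.96)²) = √(388.23343 + 226.25936) = 24.789 km
14: √((0.022·111.32)² + (0.060·98.96)²) = √(5.99780 + 35.25509) = 6.423 km
15: √((0.199·111.32)² + (0.089·98.96)²) = √(490.74123 + 77.57100) = 23.839 km
16: √((-0.146·111.32)² + (0.203·98.96)²) = √(264.15091 + 403.56310) = 25.840 km
17: √((0.250·111.32)² + (-0.058·98.96)²) = √(774.50890 + 32.94393) = 28.416 km
18: √((-0.006·111.32)² + (-0.076·98.96)²) = √(0.44612 + 56.56484) = 7.551 km
Minimum: 6 at 3.252 km.

6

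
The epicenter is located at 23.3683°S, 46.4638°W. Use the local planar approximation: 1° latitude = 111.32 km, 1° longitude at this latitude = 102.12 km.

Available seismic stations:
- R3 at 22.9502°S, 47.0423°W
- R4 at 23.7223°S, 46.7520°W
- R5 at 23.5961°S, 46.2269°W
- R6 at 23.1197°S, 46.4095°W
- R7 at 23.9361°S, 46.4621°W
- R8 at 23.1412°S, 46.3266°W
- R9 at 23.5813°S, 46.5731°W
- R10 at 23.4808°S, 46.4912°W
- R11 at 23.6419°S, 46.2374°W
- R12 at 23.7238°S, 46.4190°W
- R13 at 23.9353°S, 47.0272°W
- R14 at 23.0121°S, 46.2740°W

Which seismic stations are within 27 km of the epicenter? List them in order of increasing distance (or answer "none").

R10, R9

Distances from 23.3683°S, 46.4638°W:
R3: √((0.4181·111.32)² + (-0.5785·102.12)²) = √(2166.240796 + 3490.023400) = 75.2081 km
R4: √((-0.3540·111.32)² + (-0.2882·102.12)²) = √(1552.933717 + 866.182819) = 49.1845 km
R5: √((-0.2278·111.32)² + (0.2369·102.12)²) = √(643.063463 + 585.263896) = 35.0475 km
R6: √((0.2486·111.32)² + (0.0543·102.12)²) = √(765.858689 + 30.748311) = 28.2242 km
R7: √((-0.5678·111.32)² + (0.0017·102.12)²) = √(3995.187551 + 0.030138) = 63.2077 km
R8: √((0.2271·111.32)² + (0.1372·102.12)²) = √(639.117433 + 196.304310) = 28.9037 km
R9: √((-0.2130·111.32)² + (-0.1093·102.12)²) = √(562.219109 + 124.583904) = 26.2069 km
R10: √((-0.1125·111.32)² + (-0.0274·102.12)²) = √(156.838052 + 7.829296) = 12.8323 km
R11: √((-0.2736·111.32)² + (0.2264·102.12)²) = √(927.638108 + 534.532920) = 38.2383 km
R12: √((-0.3555·111.32)² + (0.0448·102.12)²) = √(1566.122055 + 20.930405) = 39.8378 km
R13: √((-0.5670·111.32)² + (-0.5634·102.12)²) = √(3983.937468 + 3310.208104) = 85.4058 km
R14: √((0.3562·111.32)² + (0.1898·102.12)²) = √(1572.295696 + 375.676499) = 44.1358 km
Threshold 27 km: R10 (12.8323 km), R9 (26.2069 km) are within range.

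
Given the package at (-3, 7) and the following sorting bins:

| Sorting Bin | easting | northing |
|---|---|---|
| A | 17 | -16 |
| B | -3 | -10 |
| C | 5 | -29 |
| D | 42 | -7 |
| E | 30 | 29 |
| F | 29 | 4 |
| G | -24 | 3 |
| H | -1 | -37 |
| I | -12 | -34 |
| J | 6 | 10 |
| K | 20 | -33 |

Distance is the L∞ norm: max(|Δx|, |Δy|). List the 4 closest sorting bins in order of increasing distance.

Distances from (-3, 7):
A: max(|20|, |-23|) = 23
B: max(|0|, |-17|) = 17
C: max(|8|, |-36|) = 36
D: max(|45|, |-14|) = 45
E: max(|33|, |22|) = 33
F: max(|32|, |-3|) = 32
G: max(|-21|, |-4|) = 21
H: max(|2|, |-44|) = 44
I: max(|-9|, |-41|) = 41
J: max(|9|, |3|) = 9
K: max(|23|, |-40|) = 40
Sorted: J (9) < B (17) < G (21) < A (23) < F (32) < E (33) < …

J, B, G, A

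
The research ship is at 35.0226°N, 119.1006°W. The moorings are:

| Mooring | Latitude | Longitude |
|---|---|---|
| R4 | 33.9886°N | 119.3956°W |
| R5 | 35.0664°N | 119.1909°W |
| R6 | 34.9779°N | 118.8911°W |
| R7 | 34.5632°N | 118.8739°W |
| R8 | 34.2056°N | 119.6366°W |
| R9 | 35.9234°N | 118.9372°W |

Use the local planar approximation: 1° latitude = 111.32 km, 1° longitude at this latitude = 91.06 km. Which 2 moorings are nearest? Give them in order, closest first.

R5, R6

Distances from 35.0226°N, 119.1006°W:
R4: 118.1979 km
R5: 9.5596 km
R6: 19.7154 km
R7: 55.1497 km
R8: 103.2175 km
R9: 101.3749 km
Sorted: R5 (9.5596 km) < R6 (19.7154 km) < R7 (55.1497 km) < R9 (101.3749 km) < …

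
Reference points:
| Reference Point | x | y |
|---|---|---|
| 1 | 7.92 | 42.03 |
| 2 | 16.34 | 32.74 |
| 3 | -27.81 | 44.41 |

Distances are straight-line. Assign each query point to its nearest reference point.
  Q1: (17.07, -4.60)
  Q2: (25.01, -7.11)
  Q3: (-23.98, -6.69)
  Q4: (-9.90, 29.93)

Q1→2; Q2→2; Q3→3; Q4→1

Q1 at (17.07, -4.60):
  1: 47.52
  2: 37.35
  3: 66.45
  → nearest: 2 (37.35)
Q2 at (25.01, -7.11):
  1: 52.03
  2: 40.78
  3: 73.79
  → nearest: 2 (40.78)
Q3 at (-23.98, -6.69):
  1: 58.23
  2: 56.40
  3: 51.24
  → nearest: 3 (51.24)
Q4 at (-9.90, 29.93):
  1: 21.54
  2: 26.39
  3: 23.03
  → nearest: 1 (21.54)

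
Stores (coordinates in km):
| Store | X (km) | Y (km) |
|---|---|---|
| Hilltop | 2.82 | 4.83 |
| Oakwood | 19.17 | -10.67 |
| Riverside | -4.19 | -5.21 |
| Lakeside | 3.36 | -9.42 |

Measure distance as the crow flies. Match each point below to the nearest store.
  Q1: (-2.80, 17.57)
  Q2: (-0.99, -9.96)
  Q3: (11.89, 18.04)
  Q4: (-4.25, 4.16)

Q1 at (-2.80, 17.57):
  Hilltop: √((5.62)² + (-12.74)²) = √(31.5844 + 162.3076) = 13.92 km
  Oakwood: √((21.97)² + (-28.24)²) = √(482.6809 + 797.4976) = 35.78 km
  Riverside: √((-1.39)² + (-22.78)²) = √(1.9321 + 518.9284) = 22.82 km
  Lakeside: √((6.16)² + (-26.99)²) = √(37.9456 + 728.4601) = 27.68 km
  → nearest: Hilltop (13.92 km)
Q2 at (-0.99, -9.96):
  Hilltop: √((3.81)² + (14.79)²) = √(14.5161 + 218.7441) = 15.27 km
  Oakwood: √((20.16)² + (-0.71)²) = √(406.4256 + 0.5041) = 20.17 km
  Riverside: √((-3.20)² + (4.75)²) = √(10.2400 + 22.5625) = 5.73 km
  Lakeside: √((4.35)² + (0.54)²) = √(18.9225 + 0.2916) = 4.38 km
  → nearest: Lakeside (4.38 km)
Q3 at (11.89, 18.04):
  Hilltop: √((-9.07)² + (-13.21)²) = √(82.2649 + 174.5041) = 16.02 km
  Oakwood: √((7.28)² + (-28.71)²) = √(52.9984 + 824.2641) = 29.62 km
  Riverside: √((-16.08)² + (-23.25)²) = √(258.5664 + 540.5625) = 28.27 km
  Lakeside: √((-8.53)² + (-27.46)²) = √(72.7609 + 754.0516) = 28.75 km
  → nearest: Hilltop (16.02 km)
Q4 at (-4.25, 4.16):
  Hilltop: √((7.07)² + (0.67)²) = √(49.9849 + 0.4489) = 7.10 km
  Oakwood: √((23.42)² + (-14.83)²) = √(548.4964 + 219.9289) = 27.72 km
  Riverside: √((0.06)² + (-9.37)²) = √(0.0036 + 87.7969) = 9.37 km
  Lakeside: √((7.61)² + (-13.58)²) = √(57.9121 + 184.4164) = 15.57 km
  → nearest: Hilltop (7.10 km)

Q1→Hilltop; Q2→Lakeside; Q3→Hilltop; Q4→Hilltop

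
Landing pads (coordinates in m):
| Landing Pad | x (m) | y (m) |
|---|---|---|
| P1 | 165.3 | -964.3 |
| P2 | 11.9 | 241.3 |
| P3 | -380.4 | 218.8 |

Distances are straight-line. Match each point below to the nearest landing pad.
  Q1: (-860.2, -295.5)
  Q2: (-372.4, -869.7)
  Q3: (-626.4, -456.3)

Q1→P3; Q2→P1; Q3→P3

Q1 at (-860.2, -295.5):
  P1: 1224.3 m
  P2: 1024.1 m
  P3: 703.4 m
  → nearest: P3 (703.4 m)
Q2 at (-372.4, -869.7):
  P1: 546.0 m
  P2: 1175.6 m
  P3: 1088.5 m
  → nearest: P1 (546.0 m)
Q3 at (-626.4, -456.3):
  P1: 940.7 m
  P2: 945.6 m
  P3: 718.5 m
  → nearest: P3 (718.5 m)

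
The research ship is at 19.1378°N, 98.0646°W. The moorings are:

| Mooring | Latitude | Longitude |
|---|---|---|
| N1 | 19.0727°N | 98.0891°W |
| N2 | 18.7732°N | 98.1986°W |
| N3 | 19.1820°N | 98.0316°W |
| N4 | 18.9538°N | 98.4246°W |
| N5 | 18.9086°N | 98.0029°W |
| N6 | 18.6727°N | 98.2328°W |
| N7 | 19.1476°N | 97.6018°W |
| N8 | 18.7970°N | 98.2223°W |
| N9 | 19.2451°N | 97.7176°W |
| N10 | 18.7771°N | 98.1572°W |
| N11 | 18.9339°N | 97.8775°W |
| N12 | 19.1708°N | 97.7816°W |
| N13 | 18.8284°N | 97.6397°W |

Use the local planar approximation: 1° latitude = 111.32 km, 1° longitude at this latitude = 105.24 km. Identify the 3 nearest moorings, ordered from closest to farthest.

Distances from 19.1378°N, 98.0646°W:
N1: √((-0.0651·111.32)² + (-0.0245·105.24)²) = √(52.518023 + 6.648043) = 7.6919 km
N2: √((-0.3646·111.32)² + (-0.1340·105.24)²) = √(1647.326648 + 198.870917) = 42.9674 km
N3: √((0.0442·111.32)² + (0.0330·105.24)²) = √(24.209785 + 12.061173) = 6.0225 km
N4: √((-0.1840·111.32)² + (-0.3600·105.24)²) = √(419.548373 + 1435.379305) = 43.0689 km
N5: √((-0.2292·111.32)² + (0.0617·105.24)²) = √(650.991956 + 42.163049) = 26.3278 km
N6: √((-0.4651·111.32)² + (-0.1682·105.24)²) = √(2680.643584 + 313.338429) = 54.7173 km
N7: √((0.0098·111.32)² + (0.4628·105.24)²) = √(1.190141 + 2372.184039) = 48.7173 km
N8: √((-0.3408·111.32)² + (-0.1577·105.24)²) = √(1439.280918 + 275.438767) = 41.4092 km
N9: √((0.1073·111.32)² + (0.3470·105.24)²) = √(142.674329 + 1333.584774) = 38.4221 km
N10: √((-0.3607·111.32)² + (-0.0926·105.24)²) = √(1612.273367 + 94.969391) = 41.3188 km
N11: √((-0.2039·111.32)² + (0.1871·105.24)²) = √(515.205923 + 387.712010) = 30.0486 km
N12: √((0.0330·111.32)² + (0.2830·105.24)²) = √(13.495043 + 887.022324) = 30.0086 km
N13: √((-0.3094·111.32)² + (0.4249·105.24)²) = √(1186.279469 + 1999.563226) = 56.4433 km
Sorted: N3 (6.0225 km) < N1 (7.6919 km) < N5 (26.3278 km) < N12 (30.0086 km) < N11 (30.0486 km) < …

N3, N1, N5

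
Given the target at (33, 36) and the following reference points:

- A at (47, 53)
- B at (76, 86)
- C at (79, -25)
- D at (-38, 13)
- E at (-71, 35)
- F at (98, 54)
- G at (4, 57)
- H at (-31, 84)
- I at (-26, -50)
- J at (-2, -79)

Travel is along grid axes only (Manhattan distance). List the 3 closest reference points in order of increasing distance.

A, G, F

Distances from (33, 36):
A: |14| + |17| = 14 + 17 = 31
B: |43| + |50| = 43 + 50 = 93
C: |46| + |-61| = 46 + 61 = 107
D: |-71| + |-23| = 71 + 23 = 94
E: |-104| + |-1| = 104 + 1 = 105
F: |65| + |18| = 65 + 18 = 83
G: |-29| + |21| = 29 + 21 = 50
H: |-64| + |48| = 64 + 48 = 112
I: |-59| + |-86| = 59 + 86 = 145
J: |-35| + |-115| = 35 + 115 = 150
Sorted: A (31) < G (50) < F (83) < B (93) < D (94) < …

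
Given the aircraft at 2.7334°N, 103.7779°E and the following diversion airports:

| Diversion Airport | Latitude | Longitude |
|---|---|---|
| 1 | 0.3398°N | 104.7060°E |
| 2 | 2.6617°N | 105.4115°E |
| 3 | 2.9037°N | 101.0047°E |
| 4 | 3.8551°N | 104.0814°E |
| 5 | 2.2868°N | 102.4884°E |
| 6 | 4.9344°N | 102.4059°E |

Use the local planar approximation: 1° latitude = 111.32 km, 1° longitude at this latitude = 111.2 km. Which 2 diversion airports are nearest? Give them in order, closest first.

Distances from 2.7334°N, 103.7779°E:
1: √((-2.3936·111.32)² + (0.9281·111.2)²) = √(70998.561192 + 10651.214230) = 285.7442 km
2: √((-0.0717·111.32)² + (1.6336·111.2)²) = √(63.706641 + 32999.018596) = 181.8316 km
3: √((0.1703·111.32)² + (-2.7732·111.2)²) = √(359.398029 + 95098.125718) = 308.9620 km
4: √((1.1217·111.32)² + (0.3035·111.2)²) = √(15591.928518 + 1139.008501) = 129.3481 km
5: √((-0.4466·111.32)² + (-1.2895·111.2)²) = √(2471.632133 + 20561.380378) = 151.7663 km
6: √((2.2010·111.32)² + (-1.3720·111.2)²) = √(60032.507035 + 23276.506409) = 288.6330 km
Sorted: 4 (129.3481 km) < 5 (151.7663 km) < 2 (181.8316 km) < 1 (285.7442 km) < …

4, 5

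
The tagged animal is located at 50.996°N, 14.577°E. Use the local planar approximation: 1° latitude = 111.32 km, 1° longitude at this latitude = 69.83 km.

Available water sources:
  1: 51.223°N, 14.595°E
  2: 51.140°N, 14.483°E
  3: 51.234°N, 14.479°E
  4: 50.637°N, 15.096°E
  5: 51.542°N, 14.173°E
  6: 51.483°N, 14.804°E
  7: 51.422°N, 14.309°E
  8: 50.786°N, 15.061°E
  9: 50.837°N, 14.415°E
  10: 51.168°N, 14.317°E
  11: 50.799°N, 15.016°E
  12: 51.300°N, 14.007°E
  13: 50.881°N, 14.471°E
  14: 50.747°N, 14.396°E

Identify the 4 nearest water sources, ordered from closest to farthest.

13, 2, 9, 1

Distances from 50.996°N, 14.577°E:
1: √((0.227·111.32)² + (0.018·69.83)²) = √(638.55471 + 1.57990) = 25.301 km
2: √((0.144·111.32)² + (-0.094·69.83)²) = √(256.96346 + 43.08636) = 17.322 km
3: √((0.238·111.32)² + (-0.098·69.83)²) = √(701.94051 + 46.83130) = 27.364 km
4: √((-0.359·111.32)² + (0.519·69.83)²) = √(1597.11170 + 1313.46589) = 53.950 km
5: √((0.546·111.32)² + (-0.404·69.83)²) = √(3694.29592 + 795.87858) = 67.009 km
6: √((0.487·111.32)² + (0.227·69.83)²) = √(2939.03202 + 251.26720) = 56.483 km
7: √((0.426·111.32)² + (-0.268·69.83)²) = √(2248.87643 + 350.23026) = 50.981 km
8: √((-0.210·111.32)² + (0.484·69.83)²) = √(546.49348 + 1142.28588) = 41.095 km
9: √((-0.159·111.32)² + (-0.162·69.83)²) = √(313.28575 + 127.97175) = 21.006 km
10: √((0.172·111.32)² + (-0.260·69.83)²) = √(366.60914 + 329.63307) = 26.386 km
11: √((-0.197·111.32)² + (0.439·69.83)²) = √(480.92665 + 939.75171) = 37.692 km
12: √((0.304·111.32)² + (-0.570·69.83)²) = √(1145.23223 + 1584.28677) = 52.245 km
13: √((-0.115·111.32)² + (-0.106·69.83)²) = √(163.88608 + 54.78931) = 14.788 km
14: √((-0.249·111.32)² + (-0.181·69.83)²) = √(768.32522 + 159.75013) = 30.464 km
Sorted: 13 (14.788 km) < 2 (17.322 km) < 9 (21.006 km) < 1 (25.301 km) < 10 (26.386 km) < 3 (27.364 km) < …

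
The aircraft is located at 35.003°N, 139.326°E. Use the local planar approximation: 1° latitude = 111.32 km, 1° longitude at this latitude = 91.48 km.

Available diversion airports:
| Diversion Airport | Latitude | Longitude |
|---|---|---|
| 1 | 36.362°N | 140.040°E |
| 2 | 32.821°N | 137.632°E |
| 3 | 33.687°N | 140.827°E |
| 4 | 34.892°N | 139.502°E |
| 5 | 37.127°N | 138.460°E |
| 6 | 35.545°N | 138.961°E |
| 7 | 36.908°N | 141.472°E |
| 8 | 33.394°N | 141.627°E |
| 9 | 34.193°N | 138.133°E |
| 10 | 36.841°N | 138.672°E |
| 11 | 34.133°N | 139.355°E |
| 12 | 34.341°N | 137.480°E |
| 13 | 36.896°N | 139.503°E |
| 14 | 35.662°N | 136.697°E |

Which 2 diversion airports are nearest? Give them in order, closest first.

Distances from 35.003°N, 139.326°E:
1: √((1.359·111.32)² + (0.714·91.48)²) = √(22886.81235 + 4266.27391) = 164.782 km
2: √((-2.182·111.32)² + (-1.694·91.48)²) = √(59000.52659 + 24014.80828) = 288.124 km
3: √((-1.316·111.32)² + (1.501·91.48)²) = √(21461.40617 + 18854.44254) = 200.788 km
4: √((-0.111·111.32)² + (0.176·91.48)²) = √(152.68359 + 259.22546) = 20.296 km
5: √((2.124·111.32)² + (-0.866·91.48)²) = √(55905.61381 + 6276.07458) = 249.363 km
6: √((0.542·111.32)² + (-0.365·91.48)²) = √(3640.36532 + 1114.90546) = 68.958 km
7: √((1.905·111.32)² + (2.146·91.48)²) = √(44971.39457 + 38540.00327) = 288.983 km
8: √((-1.609·111.32)² + (2.301·91.48)²) = √(32081.78201 + 44308.34710) = 276.388 km
9: √((-0.810·111.32)² + (-1.193·91.48)²) = √(8130.48463 + 11910.58792) = 141.566 km
10: √((1.838·111.32)² + (-0.654·91.48)²) = √(41863.68071 + 3579.38001) = 213.174 km
11: √((-0.870·111.32)² + (0.029·91.48)²) = √(9379.61258 + 7.03798) = 96.885 km
12: √((-0.662·111.32)² + (-1.846·91.48)²) = √(5430.78205 + 28517.77940) = 184.251 km
13: √((1.893·111.32)² + (0.177·91.48)²) = √(44406.61029 + 262.17957) = 211.350 km
14: √((0.659·111.32)² + (-2.629·91.48)²) = √(5381.67199 + 57840.69252) = 251.441 km
Sorted: 4 (20.296 km) < 6 (68.958 km) < 11 (96.885 km) < 9 (141.566 km) < …

4, 6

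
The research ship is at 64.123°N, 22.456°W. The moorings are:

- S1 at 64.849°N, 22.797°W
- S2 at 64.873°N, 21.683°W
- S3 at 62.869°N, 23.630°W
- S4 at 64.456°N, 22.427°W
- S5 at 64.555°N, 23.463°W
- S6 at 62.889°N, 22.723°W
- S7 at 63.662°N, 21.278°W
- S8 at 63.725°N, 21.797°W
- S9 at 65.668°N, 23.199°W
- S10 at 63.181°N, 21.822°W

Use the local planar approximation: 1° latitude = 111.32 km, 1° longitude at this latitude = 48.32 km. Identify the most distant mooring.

Distances from 64.123°N, 22.456°W:
S1: √((0.726·111.32)² + (-0.341·48.32)²) = √(6531.60085 + 271.49548) = 82.481 km
S2: √((0.750·111.32)² + (0.773·48.32)²) = √(6970.58010 + 1395.12409) = 91.464 km
S3: √((-1.254·111.32)² + (-1.174·48.32)²) = √(19486.84220 + 3218.02968) = 150.681 km
S4: √((0.333·111.32)² + (0.029·48.32)²) = √(1374.15228 + 1.96359) = 37.096 km
S5: √((0.432·111.32)² + (-1.007·48.32)²) = √(2312.67118 + 2367.62432) = 68.413 km
S6: √((-1.234·111.32)² + (-0.267·48.32)²) = √(18870.20919 + 166.44715) = 137.973 km
S7: √((-0.461·111.32)² + (1.178·48.32)²) = √(2633.59049 + 3239.99569) = 76.639 km
S8: √((-0.398·111.32)² + (0.659·48.32)²) = √(1962.96492 + 1013.96901) = 54.561 km
S9: √((1.545·111.32)² + (-0.743·48.32)²) = √(29580.35371 + 1288.93637) = 175.697 km
S10: √((-0.942·111.32)² + (0.634·48.32)²) = √(10996.34105 + 938.49587) = 109.247 km
Maximum: S9 at 175.697 km.

S9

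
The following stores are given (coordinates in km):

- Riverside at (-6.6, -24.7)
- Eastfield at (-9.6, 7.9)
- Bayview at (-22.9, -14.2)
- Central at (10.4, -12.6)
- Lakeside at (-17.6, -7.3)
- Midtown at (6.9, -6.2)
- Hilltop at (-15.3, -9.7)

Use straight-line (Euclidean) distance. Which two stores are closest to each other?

Lakeside and Hilltop

Pairwise distances:
Riverside–Eastfield: 32.7 km
Riverside–Bayview: 19.4 km
Riverside–Central: 20.9 km
Riverside–Lakeside: 20.6 km
Riverside–Midtown: 22.9 km
Riverside–Hilltop: 17.3 km
Eastfield–Bayview: 25.8 km
Eastfield–Central: 28.6 km
Eastfield–Lakeside: 17.2 km
Eastfield–Midtown: 21.7 km
Eastfield–Hilltop: 18.5 km
Bayview–Central: 33.3 km
Bayview–Lakeside: 8.7 km
Bayview–Midtown: 30.9 km
Bayview–Hilltop: 8.8 km
Central–Lakeside: 28.5 km
Central–Midtown: 7.3 km
Central–Hilltop: 25.9 km
Lakeside–Midtown: 24.5 km
Lakeside–Hilltop: 3.3 km
Midtown–Hilltop: 22.5 km
Closest pair: Lakeside–Hilltop at 3.3 km.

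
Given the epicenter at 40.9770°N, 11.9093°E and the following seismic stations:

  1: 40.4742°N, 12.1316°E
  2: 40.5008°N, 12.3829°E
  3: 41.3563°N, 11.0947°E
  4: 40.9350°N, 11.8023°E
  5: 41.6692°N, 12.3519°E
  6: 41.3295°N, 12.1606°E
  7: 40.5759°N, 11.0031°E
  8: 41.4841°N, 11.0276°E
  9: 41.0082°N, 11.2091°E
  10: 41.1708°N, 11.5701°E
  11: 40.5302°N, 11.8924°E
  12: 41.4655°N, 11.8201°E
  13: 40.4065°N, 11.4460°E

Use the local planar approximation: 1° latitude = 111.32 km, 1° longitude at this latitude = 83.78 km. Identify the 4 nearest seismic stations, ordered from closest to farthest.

4, 10, 6, 11

Distances from 40.9770°N, 11.9093°E:
1: √((-0.5028·111.32)² + (0.2223·83.78)²) = √(3132.830753 + 346.864327) = 58.9889 km
2: √((-0.4762·111.32)² + (0.4736·83.78)²) = √(2810.122016 + 1574.360190) = 66.2154 km
3: √((0.3793·111.32)² + (-0.8146·83.78)²) = √(1782.838815 + 4657.678670) = 80.2528 km
4: √((-0.0420·111.32)² + (-0.1070·83.78)²) = √(21.859739 + 80.361543) = 10.1105 km
5: √((0.6922·111.32)² + (0.4426·83.78)²) = √(5937.581519 + 1375.002638) = 85.5136 km
6: √((0.3525·111.32)² + (0.2513·83.78)²) = √(1539.801144 + 443.267295) = 44.5317 km
7: √((-0.4011·111.32)² + (-0.9062·83.78)²) = √(1993.662864 + 5764.064444) = 88.0780 km
8: √((0.5071·111.32)² + (-0.8817·83.78)²) = √(3186.644499 + 5456.603455) = 92.9691 km
9: √((0.0312·111.32)² + (-0.7002·83.78)²) = √(12.063007 + 3441.318942) = 58.7655 km
10: √((0.1938·111.32)² + (-0.3392·83.78)²) = √(465.429537 + 807.592727) = 35.6794 km
11: √((-0.4468·111.32)² + (-0.0169·83.78)²) = √(2473.846361 + 2.004722) = 49.7579 km
12: √((0.4885·111.32)² + (-0.0892·83.78)²) = √(2957.164823 + 55.848360) = 54.8909 km
13: √((-0.5705·111.32)² + (-0.4633·83.78)²) = √(4033.273685 + 1506.625496) = 74.4305 km
Sorted: 4 (10.1105 km) < 10 (35.6794 km) < 6 (44.5317 km) < 11 (49.7579 km) < 12 (54.8909 km) < 9 (58.7655 km) < …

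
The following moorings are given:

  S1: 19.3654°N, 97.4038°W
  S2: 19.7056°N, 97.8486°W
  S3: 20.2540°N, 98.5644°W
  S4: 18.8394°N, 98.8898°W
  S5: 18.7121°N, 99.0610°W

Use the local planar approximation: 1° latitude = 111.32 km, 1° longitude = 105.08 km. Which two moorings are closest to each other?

Pairwise distances:
S1–S2: √((0.3402·111.32)² + (-0.4448·105.08)²) = √(1434.217488 + 2184.588712) = 60.1565 km
S1–S3: √((0.8886·111.32)² + (-1.1606·105.08)²) = √(9784.959065 + 14873.228861) = 157.0293 km
S1–S4: √((-0.5260·111.32)² + (-1.4860·105.08)²) = √(3428.608391 + 24382.472725) = 166.7665 km
S1–S5: √((-0.6533·111.32)² + (-1.6572·105.08)²) = √(5288.977405 + 30324.243651) = 188.7147 km
S2–S3: √((0.5484·111.32)² + (-0.7158·105.08)²) = √(3726.844629 + 5657.486370) = 96.8728 km
S2–S4: √((-0.8662·111.32)² + (-1.0412·105.08)²) = √(9297.854680 + 11970.394051) = 145.8364 km
S2–S5: √((-0.9935·111.32)² + (-1.2124·105.08)²) = √(12231.568117 + 16230.503163) = 168.7071 km
S3–S4: √((-1.4146·111.32)² + (-0.3254·105.08)²) = √(24797.831394 + 1169.163437) = 161.1428 km
S3–S5: √((-1.5419·111.32)² + (-0.4966·105.08)²) = √(29461.768469 + 2723.037102) = 179.4012 km
S4–S5: √((-0.1273·111.32)² + (-0.1712·105.08)²) = √(200.818261 + 323.629162) = 22.9008 km
Closest pair: S4–S5 at 22.9008 km.

S4 and S5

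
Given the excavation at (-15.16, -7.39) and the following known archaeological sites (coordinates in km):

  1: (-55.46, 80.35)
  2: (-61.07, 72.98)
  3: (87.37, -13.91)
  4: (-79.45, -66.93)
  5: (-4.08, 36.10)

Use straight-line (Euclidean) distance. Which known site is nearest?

5

Distances from (-15.16, -7.39):
1: 96.55 km
2: 92.56 km
3: 102.74 km
4: 87.63 km
5: 44.88 km
Minimum: 5 at 44.88 km.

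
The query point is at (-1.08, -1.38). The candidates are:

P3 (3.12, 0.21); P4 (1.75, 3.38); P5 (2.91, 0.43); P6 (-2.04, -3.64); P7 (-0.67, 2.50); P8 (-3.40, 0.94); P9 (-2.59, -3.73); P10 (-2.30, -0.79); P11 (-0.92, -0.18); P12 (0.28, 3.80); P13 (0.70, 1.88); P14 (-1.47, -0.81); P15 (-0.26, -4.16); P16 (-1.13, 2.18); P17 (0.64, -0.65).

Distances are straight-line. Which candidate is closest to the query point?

P14

Distances from (-1.08, -1.38):
P3: 4.49
P4: 5.54
P5: 4.38
P6: 2.46
P7: 3.90
P8: 3.28
P9: 2.79
P10: 1.36
P11: 1.21
P12: 5.36
P13: 3.71
P14: 0.69
P15: 2.90
P16: 3.56
P17: 1.87
Minimum: P14 at 0.69.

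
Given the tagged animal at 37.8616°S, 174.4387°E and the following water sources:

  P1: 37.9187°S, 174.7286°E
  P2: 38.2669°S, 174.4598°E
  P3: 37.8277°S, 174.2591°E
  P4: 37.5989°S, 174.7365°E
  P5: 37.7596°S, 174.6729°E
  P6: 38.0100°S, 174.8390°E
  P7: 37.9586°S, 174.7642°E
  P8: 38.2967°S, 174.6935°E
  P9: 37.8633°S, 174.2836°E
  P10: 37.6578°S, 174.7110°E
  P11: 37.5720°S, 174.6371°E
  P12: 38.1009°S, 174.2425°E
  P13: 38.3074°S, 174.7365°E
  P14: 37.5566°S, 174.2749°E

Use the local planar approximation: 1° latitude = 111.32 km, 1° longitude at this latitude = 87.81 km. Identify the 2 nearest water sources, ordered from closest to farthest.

Distances from 37.8616°S, 174.4387°E:
P1: 26.2377 km
P2: 45.1560 km
P3: 16.2159 km
P4: 39.2302 km
P5: 23.4915 km
P6: 38.8388 km
P7: 30.5538 km
P8: 53.3533 km
P9: 13.6206 km
P10: 32.9609 km
P11: 36.6444 km
P12: 31.7245 km
P13: 56.0945 km
P14: 36.8735 km
Sorted: P9 (13.6206 km) < P3 (16.2159 km) < P5 (23.4915 km) < P1 (26.2377 km) < …

P9, P3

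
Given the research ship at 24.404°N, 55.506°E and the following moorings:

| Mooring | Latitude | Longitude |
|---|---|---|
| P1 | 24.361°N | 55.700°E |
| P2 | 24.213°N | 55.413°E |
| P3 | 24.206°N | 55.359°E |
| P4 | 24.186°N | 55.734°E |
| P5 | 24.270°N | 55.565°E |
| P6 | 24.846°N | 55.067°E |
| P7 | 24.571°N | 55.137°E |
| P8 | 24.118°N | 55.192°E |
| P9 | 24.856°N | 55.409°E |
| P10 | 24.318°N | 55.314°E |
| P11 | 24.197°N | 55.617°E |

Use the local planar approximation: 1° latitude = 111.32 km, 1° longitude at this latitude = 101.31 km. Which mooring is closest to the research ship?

P5

Distances from 24.404°N, 55.506°E:
P1: √((-0.043·111.32)² + (0.194·101.31)²) = √(22.91307 + 386.28522) = 20.229 km
P2: √((-0.191·111.32)² + (-0.093·101.31)²) = √(452.07775 + 88.77088) = 23.256 km
P3: √((-0.198·111.32)² + (-0.147·101.31)²) = √(485.82155 + 221.78864) = 26.601 km
P4: √((-0.218·111.32)² + (0.228·101.31)²) = √(588.92418 + 533.54902) = 33.503 km
P5: √((-0.134·111.32)² + (0.059·101.31)²) = √(222.51331 + 35.72800) = 16.070 km
P6: √((0.442·111.32)² + (-0.439·101.31)²) = √(2420.97851 + 1978.03363) = 66.325 km
P7: √((0.167·111.32)² + (-0.369·101.31)²) = √(345.60446 + 1397.51785) = 41.751 km
P8: √((-0.286·111.32)² + (-0.314·101.31)²) = √(1013.62768 + 1011.96135) = 45.007 km
P9: √((0.452·111.32)² + (-0.097·101.31)²) = √(2531.76426 + 96.57130) = 51.267 km
P10: √((-0.086·111.32)² + (-0.192·101.31)²) = √(91.65229 + 378.36163) = 21.680 km
P11: √((-0.207·111.32)² + (0.111·101.31)²) = √(530.99091 + 126.45925) = 25.641 km
Minimum: P5 at 16.070 km.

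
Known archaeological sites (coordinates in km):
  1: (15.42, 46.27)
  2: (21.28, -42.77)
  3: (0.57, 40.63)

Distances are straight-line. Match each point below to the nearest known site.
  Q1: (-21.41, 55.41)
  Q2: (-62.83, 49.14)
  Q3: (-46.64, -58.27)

Q1→3; Q2→3; Q3→2

Q1 at (-21.41, 55.41):
  1: √((36.83)² + (-9.14)²) = √(1356.4489 + 83.5396) = 37.95 km
  2: √((42.69)² + (-98.18)²) = √(1822.4361 + 9639.3124) = 107.06 km
  3: √((21.98)² + (-14.78)²) = √(483.1204 + 218.4484) = 26.49 km
  → nearest: 3 (26.49 km)
Q2 at (-62.83, 49.14):
  1: √((78.25)² + (-2.87)²) = √(6123.0625 + 8.2369) = 78.30 km
  2: √((84.11)² + (-91.91)²) = √(7074.4921 + 8447.4481) = 124.59 km
  3: √((63.40)² + (-8.51)²) = √(4019.5600 + 72.4201) = 63.97 km
  → nearest: 3 (63.97 km)
Q3 at (-46.64, -58.27):
  1: √((62.06)² + (104.54)²) = √(3851.4436 + 10928.6116) = 121.57 km
  2: √((67.92)² + (15.50)²) = √(4613.1264 + 240.2500) = 69.67 km
  3: √((47.21)² + (98.90)²) = √(2228.7841 + 9781.2100) = 109.59 km
  → nearest: 2 (69.67 km)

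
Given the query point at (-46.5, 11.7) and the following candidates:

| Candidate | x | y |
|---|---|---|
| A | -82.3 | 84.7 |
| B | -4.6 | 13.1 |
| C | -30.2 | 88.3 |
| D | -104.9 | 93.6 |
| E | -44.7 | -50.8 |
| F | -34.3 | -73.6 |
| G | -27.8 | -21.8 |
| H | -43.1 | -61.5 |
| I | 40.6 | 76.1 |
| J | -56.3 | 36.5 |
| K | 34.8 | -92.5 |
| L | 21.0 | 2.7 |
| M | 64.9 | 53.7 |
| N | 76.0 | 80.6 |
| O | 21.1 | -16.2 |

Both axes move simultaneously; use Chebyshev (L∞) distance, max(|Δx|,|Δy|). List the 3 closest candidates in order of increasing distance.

J, G, B

Distances from (-46.5, 11.7):
A: max(|-35.8|, |73.0|) = 73.0
B: max(|41.9|, |1.4|) = 41.9
C: max(|16.3|, |76.6|) = 76.6
D: max(|-58.4|, |81.9|) = 81.9
E: max(|1.8|, |-62.5|) = 62.5
F: max(|12.2|, |-85.3|) = 85.3
G: max(|18.7|, |-33.5|) = 33.5
H: max(|3.4|, |-73.2|) = 73.2
I: max(|87.1|, |64.4|) = 87.1
J: max(|-9.8|, |24.8|) = 24.8
K: max(|81.3|, |-104.2|) = 104.2
L: max(|67.5|, |-9.0|) = 67.5
M: max(|111.4|, |42.0|) = 111.4
N: max(|122.5|, |68.9|) = 122.5
O: max(|67.6|, |-27.9|) = 67.6
Sorted: J (24.8) < G (33.5) < B (41.9) < E (62.5) < L (67.5) < …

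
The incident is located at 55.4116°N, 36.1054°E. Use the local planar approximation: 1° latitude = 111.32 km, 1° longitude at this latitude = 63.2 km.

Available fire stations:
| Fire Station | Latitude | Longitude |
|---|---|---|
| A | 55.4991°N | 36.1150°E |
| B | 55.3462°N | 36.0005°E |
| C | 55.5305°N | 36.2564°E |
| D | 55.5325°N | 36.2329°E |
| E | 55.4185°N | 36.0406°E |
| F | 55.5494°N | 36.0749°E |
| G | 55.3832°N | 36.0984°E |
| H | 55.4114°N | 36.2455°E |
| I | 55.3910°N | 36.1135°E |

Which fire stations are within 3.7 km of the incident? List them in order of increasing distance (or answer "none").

Distances from 55.4116°N, 36.1054°E:
A: √((0.0875·111.32)² + (0.0096·63.2)²) = √(94.877340 + 0.368109) = 9.7594 km
B: √((-0.0654·111.32)² + (-0.1049·63.2)²) = √(53.003176 + 43.952657) = 9.8466 km
C: √((0.1189·111.32)² + (0.1510·63.2)²) = √(175.190319 + 91.072666) = 16.3176 km
D: √((0.1209·111.32)² + (0.1275·63.2)²) = √(181.133591 + 64.931364) = 15.6865 km
E: √((0.0069·111.32)² + (-0.0648·63.2)²) = √(0.589990 + 16.771974) = 4.1668 km
F: √((0.1378·111.32)² + (-0.0305·63.2)²) = √(235.312409 + 3.715642) = 15.4605 km
G: √((-0.0284·111.32)² + (-0.0070·63.2)²) = √(9.995006 + 0.195718) = 3.1923 km
H: √((-0.0002·111.32)² + (0.1401·63.2)²) = √(0.000496 + 78.398983) = 8.8543 km
I: √((-0.0206·111.32)² + (0.0081·63.2)²) = √(5.258730 + 0.262062) = 2.3496 km
Threshold 3.7 km: I (2.3496 km), G (3.1923 km) are within range.

I, G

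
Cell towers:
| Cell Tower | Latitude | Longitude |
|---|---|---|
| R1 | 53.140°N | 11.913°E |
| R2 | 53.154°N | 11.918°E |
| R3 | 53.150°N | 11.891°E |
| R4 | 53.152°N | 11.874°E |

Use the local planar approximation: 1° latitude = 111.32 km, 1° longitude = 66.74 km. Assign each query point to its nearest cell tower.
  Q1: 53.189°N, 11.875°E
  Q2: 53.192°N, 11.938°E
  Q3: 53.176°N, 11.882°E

Q1 at 53.189°N, 11.875°E:
  R1: √((-0.049·111.32)² + (0.038·66.74)²) = √(29.75353 + 6.43190) = 6.015 km
  R2: √((-0.035·111.32)² + (0.043·66.74)²) = √(15.18037 + 8.23587) = 4.839 km
  R3: √((-0.039·111.32)² + (0.016·66.74)²) = √(18.84845 + 1.14028) = 4.471 km
  R4: √((-0.037·111.32)² + (-0.001·66.74)²) = √(16.96484 + 0.00445) = 4.119 km
  → nearest: R4 (4.119 km)
Q2 at 53.192°N, 11.938°E:
  R1: √((-0.052·111.32)² + (-0.025·66.74)²) = √(33.50835 + 2.78389) = 6.024 km
  R2: √((-0.038·111.32)² + (-0.020·66.74)²) = √(17.89425 + 1.78169) = 4.436 km
  R3: √((-0.042·111.32)² + (-0.047·66.74)²) = √(21.85974 + 9.83939) = 5.630 km
  R4: √((-0.040·111.32)² + (-0.064·66.74)²) = √(19.82743 + 18.24452) = 6.170 km
  → nearest: R2 (4.436 km)
Q3 at 53.176°N, 11.882°E:
  R1: √((-0.036·111.32)² + (0.031·66.74)²) = √(16.06022 + 4.28051) = 4.510 km
  R2: √((-0.022·111.32)² + (0.036·66.74)²) = √(5.99780 + 5.77268) = 3.431 km
  R3: √((-0.026·111.32)² + (0.009·66.74)²) = √(8.37709 + 0.36079) = 2.956 km
  R4: √((-0.024·111.32)² + (-0.008·66.74)²) = √(7.13787 + 0.28507) = 2.725 km
  → nearest: R4 (2.725 km)

Q1→R4; Q2→R2; Q3→R4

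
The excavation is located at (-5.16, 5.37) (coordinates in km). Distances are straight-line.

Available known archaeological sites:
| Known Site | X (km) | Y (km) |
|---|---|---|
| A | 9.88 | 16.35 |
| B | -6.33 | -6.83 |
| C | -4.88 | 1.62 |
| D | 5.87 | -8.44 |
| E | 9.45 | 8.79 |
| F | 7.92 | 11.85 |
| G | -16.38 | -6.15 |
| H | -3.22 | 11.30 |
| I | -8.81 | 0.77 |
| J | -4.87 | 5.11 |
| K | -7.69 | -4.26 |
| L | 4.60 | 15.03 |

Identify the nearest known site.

Distances from (-5.16, 5.37):
A: √((15.04)² + (10.98)²) = √(226.2016 + 120.5604) = 18.62 km
B: √((-1.17)² + (-12.20)²) = √(1.3689 + 148.8400) = 12.26 km
C: √((0.28)² + (-3.75)²) = √(0.0784 + 14.0625) = 3.76 km
D: √((11.03)² + (-13.81)²) = √(121.6609 + 190.7161) = 17.67 km
E: √((14.61)² + (3.42)²) = √(213.4521 + 11.6964) = 15.00 km
F: √((13.08)² + (6.48)²) = √(171.0864 + 41.9904) = 14.60 km
G: √((-11.22)² + (-11.52)²) = √(125.8884 + 132.7104) = 16.08 km
H: √((1.94)² + (5.93)²) = √(3.7636 + 35.1649) = 6.24 km
I: √((-3.65)² + (-4.60)²) = √(13.3225 + 21.1600) = 5.87 km
J: √((0.29)² + (-0.26)²) = √(0.0841 + 0.0676) = 0.39 km
K: √((-2.53)² + (-9.63)²) = √(6.4009 + 92.7369) = 9.96 km
L: √((9.76)² + (9.66)²) = √(95.2576 + 93.3156) = 13.73 km
Minimum: J at 0.39 km.

J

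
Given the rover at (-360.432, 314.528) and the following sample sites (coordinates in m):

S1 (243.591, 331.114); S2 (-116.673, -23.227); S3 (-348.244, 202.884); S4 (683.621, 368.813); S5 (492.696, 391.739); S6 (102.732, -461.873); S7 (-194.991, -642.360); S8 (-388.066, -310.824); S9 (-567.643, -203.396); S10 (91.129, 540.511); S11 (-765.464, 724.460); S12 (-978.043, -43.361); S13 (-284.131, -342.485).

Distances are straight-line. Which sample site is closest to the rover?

S3

Distances from (-360.432, 314.528):
S1: √((604.023)² + (16.586)²) = √(364843.78453 + 275.09540) = 604.251 m
S2: √((243.759)² + (-337.755)²) = √(59418.45008 + 114078.44003) = 416.530 m
S3: √((12.188)² + (-111.644)²) = √(148.54734 + 12464.38274) = 112.307 m
S4: √((1044.053)² + (54.285)²) = √(1090046.66681 + 2946.86122) = 1045.463 m
S5: √((853.128)² + (77.211)²) = √(727827.38438 + 5961.53852) = 856.615 m
S6: √((463.164)² + (-776.401)²) = √(214520.89090 + 602798.51280) = 904.057 m
S7: √((165.441)² + (-956.888)²) = √(27370.72448 + 915634.64454) = 971.085 m
S8: √((-27.634)² + (-625.352)²) = √(763.63796 + 391065.12390) = 625.962 m
S9: √((-207.211)² + (-517.924)²) = √(42936.39852 + 268245.26978) = 557.837 m
S10: √((451.561)² + (225.983)²) = √(203907.33672 + 51068.31629) = 504.951 m
S11: √((-405.032)² + (409.932)²) = √(164050.92102 + 168044.24462) = 576.277 m
S12: √((-617.611)² + (-357.889)²) = √(381443.34732 + 128084.53632) = 713.812 m
S13: √((76.301)² + (-657.013)²) = √(5821.84260 + 431666.08217) = 661.429 m
Minimum: S3 at 112.307 m.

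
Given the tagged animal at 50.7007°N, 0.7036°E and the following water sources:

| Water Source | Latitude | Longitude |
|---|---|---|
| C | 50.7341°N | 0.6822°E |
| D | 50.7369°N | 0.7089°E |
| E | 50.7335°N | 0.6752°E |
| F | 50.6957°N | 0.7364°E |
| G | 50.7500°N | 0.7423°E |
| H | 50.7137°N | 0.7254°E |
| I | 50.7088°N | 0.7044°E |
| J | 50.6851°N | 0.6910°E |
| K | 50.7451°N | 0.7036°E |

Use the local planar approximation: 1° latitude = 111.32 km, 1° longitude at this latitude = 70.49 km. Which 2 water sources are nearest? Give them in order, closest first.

I, J

Distances from 50.7007°N, 0.7036°E:
C: 4.0124 km
D: 4.0471 km
E: 4.1641 km
F: 2.3781 km
G: 6.1287 km
H: 2.1108 km
I: 0.9035 km
J: 1.9505 km
K: 4.9426 km
Sorted: I (0.9035 km) < J (1.9505 km) < H (2.1108 km) < F (2.3781 km) < …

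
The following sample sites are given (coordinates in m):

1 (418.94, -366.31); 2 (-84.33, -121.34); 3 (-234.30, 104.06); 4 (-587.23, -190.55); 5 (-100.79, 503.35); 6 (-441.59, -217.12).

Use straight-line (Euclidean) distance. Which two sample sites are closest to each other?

4 and 6

Pairwise distances:
4–6: √((145.64)² + (-26.57)²) = √(21211.0096 + 705.9649) = 148.04 m
2–3: √((-149.97)² + (225.40)²) = √(22491.0009 + 50805.1600) = 270.73 m
2–6: √((-357.26)² + (-95.78)²) = √(127634.7076 + 9173.8084) = 369.88 m
3–6: √((-207.29)² + (-321.18)²) = √(42969.1441 + 103156.5924) = 382.26 m
3–5: √((133.51)² + (399.29)²) = √(17824.9201 + 159432.5041) = 421.02 m
3–4: √((-352.93)² + (-294.61)²) = √(124559.5849 + 86795.0521) = 459.73 m
2–4: √((-502.90)² + (-69.21)²) = √(252908.4100 + 4790.0241) = 507.64 m
1–2: √((-503.27)² + (244.97)²) = √(253280.6929 + 60010.3009) = 559.72 m
2–5: √((-16.46)² + (624.69)²) = √(270.9316 + 390237.5961) = 624.91 m
5–6: √((-340.80)² + (-720.47)²) = √(116144.6400 + 519077.0209) = 797.01 m
1–3: √((-653.24)² + (470.37)²) = √(426722.4976 + 221247.9369) = 804.97 m
4–5: √((486.44)² + (693.90)²) = √(236623.8736 + 481497.2100) = 847.42 m
1–6: √((-860.53)² + (149.19)²) = √(740511.8809 + 22257.6561) = 873.37 m
1–5: √((-519.73)² + (869.66)²) = √(270119.2729 + 756308.5156) = 1013.13 m
1–4: √((-1006.17)² + (175.76)²) = √(1012378.0689 + 30891.5776) = 1021.41 m
Closest pair: 4–6 at 148.04 m.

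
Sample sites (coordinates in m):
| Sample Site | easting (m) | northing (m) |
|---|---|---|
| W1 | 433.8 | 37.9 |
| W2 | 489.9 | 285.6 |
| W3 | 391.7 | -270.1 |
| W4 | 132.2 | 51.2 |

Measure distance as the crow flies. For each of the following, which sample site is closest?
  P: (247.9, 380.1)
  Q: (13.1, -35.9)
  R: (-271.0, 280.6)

P at (247.9, 380.1):
  W1: 389.4 m
  W2: 259.8 m
  W3: 665.9 m
  W4: 348.7 m
  → nearest: W2 (259.8 m)
Q at (13.1, -35.9):
  W1: 427.1 m
  W2: 575.1 m
  W3: 445.2 m
  W4: 147.6 m
  → nearest: W4 (147.6 m)
R at (-271.0, 280.6):
  W1: 745.4 m
  W2: 760.9 m
  W3: 861.7 m
  W4: 463.9 m
  → nearest: W4 (463.9 m)

P→W2; Q→W4; R→W4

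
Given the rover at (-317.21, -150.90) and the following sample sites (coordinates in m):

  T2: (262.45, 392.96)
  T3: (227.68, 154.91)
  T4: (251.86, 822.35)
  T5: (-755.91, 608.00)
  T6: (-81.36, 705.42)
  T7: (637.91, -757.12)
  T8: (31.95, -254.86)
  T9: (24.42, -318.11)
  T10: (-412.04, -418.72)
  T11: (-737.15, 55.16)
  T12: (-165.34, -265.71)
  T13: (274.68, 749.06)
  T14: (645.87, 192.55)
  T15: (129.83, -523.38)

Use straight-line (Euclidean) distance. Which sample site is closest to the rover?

Distances from (-317.21, -150.90):
T2: √((579.66)² + (543.86)²) = √(336005.7156 + 295783.6996) = 794.85 m
T3: √((544.89)² + (305.81)²) = √(296905.1121 + 93519.7561) = 624.84 m
T4: √((569.07)² + (973.25)²) = √(323840.6649 + 947215.5625) = 1127.41 m
T5: √((-438.70)² + (758.90)²) = √(192457.6900 + 575929.2100) = 876.58 m
T6: √((235.85)² + (856.32)²) = √(55625.2225 + 733283.9424) = 888.21 m
T7: √((955.12)² + (-606.22)²) = √(912254.2144 + 367502.6884) = 1131.26 m
T8: √((349.16)² + (-103.96)²) = √(121912.7056 + 10807.6816) = 364.31 m
T9: √((341.63)² + (-167.21)²) = √(116711.0569 + 27959.1841) = 380.36 m
T10: √((-94.83)² + (-267.82)²) = √(8992.7289 + 71727.5524) = 284.11 m
T11: √((-419.94)² + (206.06)²) = √(176349.6036 + 42460.7236) = 467.77 m
T12: √((151.87)² + (-114.81)²) = √(23064.4969 + 13181.3361) = 190.38 m
T13: √((591.89)² + (899.96)²) = √(350333.7721 + 809928.0016) = 1077.15 m
T14: √((963.08)² + (343.45)²) = √(927523.0864 + 117957.9025) = 1022.49 m
T15: √((447.04)² + (-372.48)²) = √(199844.7616 + 138741.3504) = 581.88 m
Minimum: T12 at 190.38 m.

T12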